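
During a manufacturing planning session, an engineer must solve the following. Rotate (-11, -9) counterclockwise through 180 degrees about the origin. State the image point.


Transformation: rotation about the origin
Original point: (-11, -9)
Rule for 180 deg: (x, y) -> (-x, -y)
Apply: (-11, -9) -> (11, 9)
(11, 9)


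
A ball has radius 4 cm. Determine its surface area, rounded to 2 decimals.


Shape: sphere
Radius r = 4 cm
Formula: SA = 4 * pi * r^2
r^2 = 16
SA = 4 * pi * 16
SA = 64 * pi
SA = 201.06
201.06 cm^2


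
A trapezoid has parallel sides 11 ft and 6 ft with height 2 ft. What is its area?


Shape: trapezoid
Parallel sides a = 11 ft, b = 6 ft; Height h = 2 ft
Formula: A = (a + b) * h / 2
a + b = 11 + 6 = 17
A = 17 * 2 / 2
A = 34 / 2
A = 17
17 ft^2


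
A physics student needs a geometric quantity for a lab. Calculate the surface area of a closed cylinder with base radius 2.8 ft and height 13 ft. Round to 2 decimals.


Shape: closed cylinder
Radius r = 2.8 ft, Height h = 13 ft
Formula: SA = 2*pi*r^2 + 2*pi*r*h = 2*pi*r*(r + h)
r + h = 15.8
2 * r * (r + h) = 2 * 2.8 * 15.8 = 88.48
SA = 88.48 * pi
SA = 277.97
277.97 ft^2


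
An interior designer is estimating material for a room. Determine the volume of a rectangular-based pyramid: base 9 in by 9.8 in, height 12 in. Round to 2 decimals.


Shape: rectangular pyramid
Base: 9 in x 9.8 in, Height h = 12 in
Formula: V = (1/3) * base_area * h
base_area = 9 * 9.8 = 88.2
base_area * h = 88.2 * 12 = 1058.4
V = 1058.4 / 3
V = 352.8
352.8 in^3


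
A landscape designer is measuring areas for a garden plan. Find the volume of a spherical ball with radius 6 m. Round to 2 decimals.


Shape: sphere
Radius r = 6 m
Formula: V = (4/3) * pi * r^3
r^3 = 216
(4/3) * 216 = 288
V = 288 * pi
V = 904.78
904.78 m^3


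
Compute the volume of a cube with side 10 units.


Shape: cube
Side s = 10 units
Formula: V = s^3
V = 10 * 10 * 10
V = 100 * 10
V = 1000
1000 units^3


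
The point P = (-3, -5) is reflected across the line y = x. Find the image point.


Transformation: reflection
Original point: (-3, -5)
Rule for reflection over y = x: (x, y) -> (y, x)
Apply: (-3, -5) -> (-5, -3)
(-5, -3)


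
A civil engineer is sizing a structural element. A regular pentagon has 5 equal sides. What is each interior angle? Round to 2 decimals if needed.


Shape: regular pentagon (5 sides)
Formula: interior angle = (n - 2) * 180 / n
(n - 2) = 3
(n - 2) * 180 = 540
angle = 540 / 5
angle = 108
108 degrees


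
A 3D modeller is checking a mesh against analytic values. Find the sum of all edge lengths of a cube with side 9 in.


Shape: cube
Side s = 9 in
A cube has 12 edges, all equal.
Formula: total edge length = 12 * s
Total = 12 * 9
Total = 108
108 in


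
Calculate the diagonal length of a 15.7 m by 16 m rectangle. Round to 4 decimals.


Shape: rectangle (diagonal via Pythagoras)
Sides: 15.7 m and 16 m
Formula: d = sqrt(l^2 + w^2)
l^2 = 246.49, w^2 = 256
l^2 + w^2 = 502.49
d = sqrt(502.49)
d = 22.4163
22.4163 m


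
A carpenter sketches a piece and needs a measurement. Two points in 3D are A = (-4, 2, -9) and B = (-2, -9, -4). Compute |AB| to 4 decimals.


3D distance between two points
P1 = (-4, 2, -9), P2 = (-2, -9, -4)
Formula: d = sqrt((x2-x1)^2 + (y2-y1)^2 + (z2-z1)^2)
dx = -2 - -4 = 2
dy = -9 - 2 = -11
dz = -4 - -9 = 5
dx^2 + dy^2 + dz^2 = 4 + 121 + 25 = 150
d = sqrt(150)
d = 12.2474
12.2474 units


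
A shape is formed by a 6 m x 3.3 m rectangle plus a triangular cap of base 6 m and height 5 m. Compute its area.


Composite shape: rectangle + triangle
Rectangle area = 6 * 3.3 = 19.8
Triangle area = 0.5 * 6 * 5 = 15
Total = 19.8 + 15
Total = 34.8
34.8 m^2


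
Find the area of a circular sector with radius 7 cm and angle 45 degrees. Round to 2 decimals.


Shape: circular sector
Radius r = 7 cm, Angle = 45 degrees
Formula: A = (angle/360) * pi * r^2
r^2 = 49
Fraction of circle = 45/360
A = (45/360) * pi * 49
A = 6.125 * pi
A = 19.24
19.24 cm^2


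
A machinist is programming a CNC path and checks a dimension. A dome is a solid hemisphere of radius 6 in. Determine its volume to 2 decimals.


Shape: hemisphere (half of a sphere)
Radius r = 6 in
Formula: V = (1/2) * (4/3) * pi * r^3 = (2/3) * pi * r^3
r^3 = 216
(2/3) * 216 = 144
V = 144 * pi
V = 452.39
452.39 in^3


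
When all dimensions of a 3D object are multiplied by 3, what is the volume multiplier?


Linear scale factor k = 3
Rule: under a linear scaling by k, volumes scale by k^3.
k^3 = 3 * 3 * 3
k^3 = 9 * 3
k^3 = 27
Volume scales by a factor of 27.
27 (dimensionless)


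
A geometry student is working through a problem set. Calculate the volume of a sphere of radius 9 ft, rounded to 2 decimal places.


Shape: sphere
Radius r = 9 ft
Formula: V = (4/3) * pi * r^3
r^3 = 729
(4/3) * 729 = 972
V = 972 * pi
V = 3053.63
3053.63 ft^3


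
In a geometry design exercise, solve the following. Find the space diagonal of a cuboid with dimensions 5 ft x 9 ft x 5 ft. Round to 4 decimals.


Shape: rectangular box (space diagonal)
l = 5 ft, w = 9 ft, h = 5 ft
Visualize: the diagonal of the base, then a right triangle with that diagonal and the height.
Formula: d = sqrt(l^2 + w^2 + h^2)
l^2 + w^2 + h^2 = 25 + 81 + 25 = 131
d = sqrt(131)
d = 11.4455
11.4455 ft


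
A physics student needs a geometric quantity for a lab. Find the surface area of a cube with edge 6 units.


Shape: cube
Side s = 6 units
A cube has 6 square faces.
Formula: SA = 6 * s^2
s^2 = 36
SA = 6 * 36
SA = 216
216 units^2


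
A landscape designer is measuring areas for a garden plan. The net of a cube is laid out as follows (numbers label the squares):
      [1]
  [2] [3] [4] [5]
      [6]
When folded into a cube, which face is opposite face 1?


Net: cross layout. Take square 3 as the base (bottom).
Fold the four squares in the horizontal row up around 3: 2 -> left, 4 -> right, 5 wraps to the top.
Fold 1 and 6 up from 3: 1 -> back, 6 -> front.
Opposite pairs are therefore: (1, 6), (2, 4), (3, 5).
Face 1 is opposite face 6.
face 6


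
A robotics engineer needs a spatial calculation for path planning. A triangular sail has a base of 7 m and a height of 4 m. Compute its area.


Shape: triangle
Base b = 7 m, Height h = 4 m
Formula: A = (1/2) * b * h
A = 0.5 * 7 * 4
A = 0.5 * 28
A = 14
14 m^2


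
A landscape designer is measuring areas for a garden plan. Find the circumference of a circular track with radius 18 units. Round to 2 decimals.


Shape: circle
Radius r = 18 units
Formula: C = 2 * pi * r
C = 2 * pi * 18
C = 36 * pi
C = 113.1
113.1 units


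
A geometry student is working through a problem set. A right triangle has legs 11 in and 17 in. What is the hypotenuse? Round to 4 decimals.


Shape: right triangle
Legs a = 11 in, b = 17 in
Formula: c = sqrt(a^2 + b^2)
a^2 = 121, b^2 = 289
a^2 + b^2 = 410
c = sqrt(410)
c = 20.2485
20.2485 in


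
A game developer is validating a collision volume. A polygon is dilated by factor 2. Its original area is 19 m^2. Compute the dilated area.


Linear scale factor k = 2
Original area = 19 m^2
Rule: under a linear scaling by k, areas scale by k^2.
k^2 = 2^2 = 4
New area = 19 * 4
New area = 76
76 m^2


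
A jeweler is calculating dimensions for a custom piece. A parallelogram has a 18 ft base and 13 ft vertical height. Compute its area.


Shape: parallelogram
Base b = 18 ft, Height h = 13 ft
Formula: A = b * h
A = 18 * 13
A = 234
234 ft^2


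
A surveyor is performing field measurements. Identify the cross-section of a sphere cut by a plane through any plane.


Solid: sphere
Cutting plane: through any plane
Visualize the intersection of the plane with the solid's surface.
The boundary of the cut region is a circle.
circle


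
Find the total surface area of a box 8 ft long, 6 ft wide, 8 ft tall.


Shape: rectangular prism
l = 8 ft, w = 6 ft, h = 8 ft
Formula: SA = 2(lw + lh + wh)
lw = 48, lh = 64, wh = 48
lw + lh + wh = 160
SA = 2 * 160
SA = 320
320 ft^2


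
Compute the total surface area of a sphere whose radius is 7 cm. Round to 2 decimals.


Shape: sphere
Radius r = 7 cm
Formula: SA = 4 * pi * r^2
r^2 = 49
SA = 4 * pi * 49
SA = 196 * pi
SA = 615.75
615.75 cm^2


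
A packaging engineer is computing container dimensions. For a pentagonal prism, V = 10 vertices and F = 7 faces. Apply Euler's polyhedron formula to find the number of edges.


Polyhedron: pentagonal prism
Euler's formula for convex polyhedra: V - E + F = 2
Given: V = 10 vertices and F = 7 faces
Solve for E:
E = V + F - 2 = 10 + 7 - 2 = 15
15 edges


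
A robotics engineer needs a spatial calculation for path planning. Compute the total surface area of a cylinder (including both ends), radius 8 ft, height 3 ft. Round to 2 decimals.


Shape: closed cylinder
Radius r = 8 ft, Height h = 3 ft
Formula: SA = 2*pi*r^2 + 2*pi*r*h = 2*pi*r*(r + h)
r + h = 11
2 * r * (r + h) = 2 * 8 * 11 = 176
SA = 176 * pi
SA = 552.92
552.92 ft^2


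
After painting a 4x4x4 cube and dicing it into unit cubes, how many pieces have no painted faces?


Large cube: 4 x 4 x 4, cut into unit cubes.
n = 4, so n - 2 = 2
Unpainted cubes form the interior (n - 2)^3 block.
(n - 2)^3 = 2^3 = 8
8 unit cubes


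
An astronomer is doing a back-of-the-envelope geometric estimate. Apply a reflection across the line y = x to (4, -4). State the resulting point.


Transformation: reflection
Original point: (4, -4)
Rule for reflection over y = x: (x, y) -> (y, x)
Apply: (4, -4) -> (-4, 4)
(-4, 4)


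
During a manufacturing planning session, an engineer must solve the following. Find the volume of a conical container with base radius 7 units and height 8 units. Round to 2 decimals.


Shape: cone
Radius r = 7 units, Height h = 8 units
Formula: V = (1/3) * pi * r^2 * h
r^2 = 49
pi * r^2 * h = pi * 49 * 8 = 392 * pi
V = 392 * pi / 3
V = 410.5
410.5 units^3


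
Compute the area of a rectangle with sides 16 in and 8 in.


Shape: rectangle
Length l = 16 in, Width w = 8 in
Formula: A = l * w
A = 16 * 8
A = 128
128 in^2


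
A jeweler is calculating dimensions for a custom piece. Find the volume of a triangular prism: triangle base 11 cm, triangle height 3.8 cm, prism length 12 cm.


Shape: triangular prism
Triangle base = 11 cm, triangle height = 3.8 cm, prism length L = 12 cm
Formula: V = (1/2 * b * h_tri) * L
Cross-section area = 0.5 * 11 * 3.8 = 20.9
V = 20.9 * 12
V = 250.8
250.8 cm^3


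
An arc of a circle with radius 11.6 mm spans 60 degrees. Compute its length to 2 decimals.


Shape: circular arc
Radius r = 11.6 mm, Angle = 60 degrees
Formula: L = (angle/360) * 2 * pi * r
2 * pi * r = 23.2 * pi
L = (60/360) * 23.2 * pi
L = 3.866667 * pi
L = 12.15
12.15 mm


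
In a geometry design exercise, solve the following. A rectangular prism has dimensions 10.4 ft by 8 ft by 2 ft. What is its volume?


Shape: rectangular prism
l = 10.4 ft, w = 8 ft, h = 2 ft
Formula: V = l * w * h
V = 10.4 * 8 * 2
V = 83.2 * 2
V = 166.4
166.4 ft^3


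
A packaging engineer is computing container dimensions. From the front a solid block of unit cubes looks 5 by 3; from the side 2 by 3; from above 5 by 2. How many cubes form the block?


Orthographic views of a solid rectangular block:
Front view 5 x 3 -> length = 5, height = 3
Side view 2 x 3 -> width = 2, height = 3 (consistent)
Top view 5 x 2 -> confirms length = 5, width = 2
The block is 5 x 2 x 3.
Total unit cubes = 5 * 2 * 3 = 30
30 unit cubes


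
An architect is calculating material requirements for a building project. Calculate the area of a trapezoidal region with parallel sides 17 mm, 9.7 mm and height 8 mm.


Shape: trapezoid
Parallel sides a = 17 mm, b = 9.7 mm; Height h = 8 mm
Formula: A = (a + b) * h / 2
a + b = 17 + 9.7 = 26.7
A = 26.7 * 8 / 2
A = 213.6 / 2
A = 106.8
106.8 mm^2


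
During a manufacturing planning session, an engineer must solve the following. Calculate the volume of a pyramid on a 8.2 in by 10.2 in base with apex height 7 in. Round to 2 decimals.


Shape: rectangular pyramid
Base: 8.2 in x 10.2 in, Height h = 7 in
Formula: V = (1/3) * base_area * h
base_area = 8.2 * 10.2 = 83.64
base_area * h = 83.64 * 7 = 585.48
V = 585.48 / 3
V = 195.16
195.16 in^3


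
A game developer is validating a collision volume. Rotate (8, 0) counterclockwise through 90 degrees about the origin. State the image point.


Transformation: rotation about the origin
Original point: (8, 0)
Rule for 90 deg counterclockwise: (x, y) -> (-y, x)
Apply: (8, 0) -> (0, 8)
(0, 8)


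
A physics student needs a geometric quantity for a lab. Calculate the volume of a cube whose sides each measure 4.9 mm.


Shape: cube
Side s = 4.9 mm
Formula: V = s^3
V = 4.9 * 4.9 * 4.9
V = 24.01 * 4.9
V = 117.649
117.649 mm^3


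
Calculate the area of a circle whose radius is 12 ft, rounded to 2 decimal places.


Shape: circle
Radius r = 12 ft
Formula: A = pi * r^2
r^2 = 12^2 = 144
A = pi * 144
A = 452.39
452.39 ft^2


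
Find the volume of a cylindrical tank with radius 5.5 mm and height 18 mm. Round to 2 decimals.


Shape: cylinder
Radius r = 5.5 mm, Height h = 18 mm
Formula: V = pi * r^2 * h
r^2 = 30.25
V = pi * 30.25 * 18
V = 544.5 * pi
V = 1710.6
1710.6 mm^3


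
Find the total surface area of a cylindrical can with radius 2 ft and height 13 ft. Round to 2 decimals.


Shape: closed cylinder
Radius r = 2 ft, Height h = 13 ft
Formula: SA = 2*pi*r^2 + 2*pi*r*h = 2*pi*r*(r + h)
r + h = 15
2 * r * (r + h) = 2 * 2 * 15 = 60
SA = 60 * pi
SA = 188.5
188.5 ft^2


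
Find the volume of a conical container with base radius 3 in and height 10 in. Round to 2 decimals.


Shape: cone
Radius r = 3 in, Height h = 10 in
Formula: V = (1/3) * pi * r^2 * h
r^2 = 9
pi * r^2 * h = pi * 9 * 10 = 90 * pi
V = 90 * pi / 3
V = 94.25
94.25 in^3


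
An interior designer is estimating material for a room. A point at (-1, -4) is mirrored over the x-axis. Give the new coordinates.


Transformation: reflection
Original point: (-1, -4)
Rule for reflection over the x-axis: (x, y) -> (x, -y)
Apply: (-1, -4) -> (-1, 4)
(-1, 4)


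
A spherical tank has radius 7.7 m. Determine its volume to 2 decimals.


Shape: sphere
Radius r = 7.7 m
Formula: V = (4/3) * pi * r^3
r^3 = 456.533
(4/3) * 456.533 = 608.710667
V = 608.710667 * pi
V = 1912.32
1912.32 m^3


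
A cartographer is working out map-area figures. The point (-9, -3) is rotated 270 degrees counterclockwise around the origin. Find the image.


Transformation: rotation about the origin
Original point: (-9, -3)
Rule for 270 deg counterclockwise: (x, y) -> (y, -x)
Apply: (-9, -3) -> (-3, 9)
(-3, 9)


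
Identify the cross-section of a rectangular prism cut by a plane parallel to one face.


Solid: rectangular prism
Cutting plane: parallel to one face
Visualize the intersection of the plane with the solid's surface.
The boundary of the cut region is a rectangle.
rectangle


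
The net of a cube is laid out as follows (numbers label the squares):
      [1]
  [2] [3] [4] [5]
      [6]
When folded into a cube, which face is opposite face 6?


Net: cross layout. Take square 3 as the base (bottom).
Fold the four squares in the horizontal row up around 3: 2 -> left, 4 -> right, 5 wraps to the top.
Fold 1 and 6 up from 3: 1 -> back, 6 -> front.
Opposite pairs are therefore: (1, 6), (2, 4), (3, 5).
Face 6 is opposite face 1.
face 1


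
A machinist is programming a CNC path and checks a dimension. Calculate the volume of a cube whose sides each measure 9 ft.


Shape: cube
Side s = 9 ft
Formula: V = s^3
V = 9 * 9 * 9
V = 81 * 9
V = 729
729 ft^3


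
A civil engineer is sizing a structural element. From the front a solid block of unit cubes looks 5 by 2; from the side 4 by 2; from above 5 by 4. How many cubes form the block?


Orthographic views of a solid rectangular block:
Front view 5 x 2 -> length = 5, height = 2
Side view 4 x 2 -> width = 4, height = 2 (consistent)
Top view 5 x 4 -> confirms length = 5, width = 4
The block is 5 x 4 x 2.
Total unit cubes = 5 * 4 * 2 = 40
40 unit cubes


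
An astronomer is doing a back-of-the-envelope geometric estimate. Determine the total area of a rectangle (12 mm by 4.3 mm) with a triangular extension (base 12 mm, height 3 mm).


Composite shape: rectangle + triangle
Rectangle area = 12 * 4.3 = 51.6
Triangle area = 0.5 * 12 * 3 = 18
Total = 51.6 + 18
Total = 69.6
69.6 mm^2


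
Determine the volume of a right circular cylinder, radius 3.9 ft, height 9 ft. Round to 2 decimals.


Shape: cylinder
Radius r = 3.9 ft, Height h = 9 ft
Formula: V = pi * r^2 * h
r^2 = 15.21
V = pi * 15.21 * 9
V = 136.89 * pi
V = 430.05
430.05 ft^3


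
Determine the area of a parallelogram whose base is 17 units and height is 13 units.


Shape: parallelogram
Base b = 17 units, Height h = 13 units
Formula: A = b * h
A = 17 * 13
A = 221
221 units^2


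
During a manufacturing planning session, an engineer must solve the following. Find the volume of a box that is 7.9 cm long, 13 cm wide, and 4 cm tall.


Shape: rectangular prism
l = 7.9 cm, w = 13 cm, h = 4 cm
Formula: V = l * w * h
V = 7.9 * 13 * 4
V = 102.7 * 4
V = 410.8
410.8 cm^3


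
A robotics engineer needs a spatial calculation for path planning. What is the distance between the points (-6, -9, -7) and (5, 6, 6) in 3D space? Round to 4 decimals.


3D distance between two points
P1 = (-6, -9, -7), P2 = (5, 6, 6)
Formula: d = sqrt((x2-x1)^2 + (y2-y1)^2 + (z2-z1)^2)
dx = 5 - -6 = 11
dy = 6 - -9 = 15
dz = 6 - -7 = 13
dx^2 + dy^2 + dz^2 = 121 + 225 + 169 = 515
d = sqrt(515)
d = 22.6936
22.6936 units


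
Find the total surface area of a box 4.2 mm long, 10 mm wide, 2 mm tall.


Shape: rectangular prism
l = 4.2 mm, w = 10 mm, h = 2 mm
Formula: SA = 2(lw + lh + wh)
lw = 42, lh = 8.4, wh = 20
lw + lh + wh = 70.4
SA = 2 * 70.4
SA = 140.8
140.8 mm^2


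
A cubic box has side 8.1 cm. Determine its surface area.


Shape: cube
Side s = 8.1 cm
A cube has 6 square faces.
Formula: SA = 6 * s^2
s^2 = 65.61
SA = 6 * 65.61
SA = 393.66
393.66 cm^2


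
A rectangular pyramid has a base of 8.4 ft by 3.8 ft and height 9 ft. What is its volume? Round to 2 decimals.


Shape: rectangular pyramid
Base: 8.4 ft x 3.8 ft, Height h = 9 ft
Formula: V = (1/3) * base_area * h
base_area = 8.4 * 3.8 = 31.92
base_area * h = 31.92 * 9 = 287.28
V = 287.28 / 3
V = 95.76
95.76 ft^3


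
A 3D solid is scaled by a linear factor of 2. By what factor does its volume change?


Linear scale factor k = 2
Rule: under a linear scaling by k, volumes scale by k^3.
k^3 = 2 * 2 * 2
k^3 = 4 * 2
k^3 = 8
Volume scales by a factor of 8.
8 (dimensionless)


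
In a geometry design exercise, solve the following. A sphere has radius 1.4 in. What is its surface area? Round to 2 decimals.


Shape: sphere
Radius r = 1.4 in
Formula: SA = 4 * pi * r^2
r^2 = 1.96
SA = 4 * pi * 1.96
SA = 7.84 * pi
SA = 24.63
24.63 in^2


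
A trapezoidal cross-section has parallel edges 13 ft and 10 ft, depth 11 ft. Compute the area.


Shape: trapezoid
Parallel sides a = 13 ft, b = 10 ft; Height h = 11 ft
Formula: A = (a + b) * h / 2
a + b = 13 + 10 = 23
A = 23 * 11 / 2
A = 253 / 2
A = 126.5
126.5 ft^2


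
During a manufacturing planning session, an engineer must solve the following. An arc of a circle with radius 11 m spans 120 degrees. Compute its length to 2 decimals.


Shape: circular arc
Radius r = 11 m, Angle = 120 degrees
Formula: L = (angle/360) * 2 * pi * r
2 * pi * r = 22 * pi
L = (120/360) * 22 * pi
L = 7.333333 * pi
L = 23.04
23.04 m


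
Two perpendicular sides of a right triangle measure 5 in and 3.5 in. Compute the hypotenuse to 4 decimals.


Shape: right triangle
Legs a = 5 in, b = 3.5 in
Formula: c = sqrt(a^2 + b^2)
a^2 = 25, b^2 = 12.25
a^2 + b^2 = 37.25
c = sqrt(37.25)
c = 6.1033
6.1033 in


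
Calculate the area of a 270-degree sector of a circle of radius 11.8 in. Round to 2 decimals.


Shape: circular sector
Radius r = 11.8 in, Angle = 270 degrees
Formula: A = (angle/360) * pi * r^2
r^2 = 139.24
Fraction of circle = 270/360
A = (270/360) * pi * 139.24
A = 104.43 * pi
A = 328.08
328.08 in^2


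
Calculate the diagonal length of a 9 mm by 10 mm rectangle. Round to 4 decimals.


Shape: rectangle (diagonal via Pythagoras)
Sides: 9 mm and 10 mm
Formula: d = sqrt(l^2 + w^2)
l^2 = 81, w^2 = 100
l^2 + w^2 = 181
d = sqrt(181)
d = 13.4536
13.4536 mm


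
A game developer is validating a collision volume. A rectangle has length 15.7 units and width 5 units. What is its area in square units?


Shape: rectangle
Length l = 15.7 units, Width w = 5 units
Formula: A = l * w
A = 15.7 * 5
A = 78.5
78.5 units^2


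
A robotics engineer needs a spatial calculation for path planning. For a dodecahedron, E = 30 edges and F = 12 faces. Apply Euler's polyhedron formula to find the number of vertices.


Polyhedron: dodecahedron
Euler's formula for convex polyhedra: V - E + F = 2
Given: E = 30 edges and F = 12 faces
Solve for V:
V = 2 + E - F = 2 + 30 - 12 = 20
20 vertices


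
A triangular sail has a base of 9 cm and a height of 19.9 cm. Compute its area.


Shape: triangle
Base b = 9 cm, Height h = 19.9 cm
Formula: A = (1/2) * b * h
A = 0.5 * 9 * 19.9
A = 0.5 * 179.1
A = 89.55
89.55 cm^2


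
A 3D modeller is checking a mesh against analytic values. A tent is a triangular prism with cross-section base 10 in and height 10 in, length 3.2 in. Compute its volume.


Shape: triangular prism
Triangle base = 10 in, triangle height = 10 in, prism length L = 3.2 in
Formula: V = (1/2 * b * h_tri) * L
Cross-section area = 0.5 * 10 * 10 = 50
V = 50 * 3.2
V = 160
160 in^3


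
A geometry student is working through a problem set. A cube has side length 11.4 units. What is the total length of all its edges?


Shape: cube
Side s = 11.4 units
A cube has 12 edges, all equal.
Formula: total edge length = 12 * s
Total = 12 * 11.4
Total = 136.8
136.8 units


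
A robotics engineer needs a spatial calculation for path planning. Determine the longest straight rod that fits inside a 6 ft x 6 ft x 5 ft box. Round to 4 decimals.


Shape: rectangular box (space diagonal)
l = 6 ft, w = 6 ft, h = 5 ft
Visualize: the diagonal of the base, then a right triangle with that diagonal and the height.
Formula: d = sqrt(l^2 + w^2 + h^2)
l^2 + w^2 + h^2 = 36 + 36 + 25 = 97
d = sqrt(97)
d = 9.8489
9.8489 ft


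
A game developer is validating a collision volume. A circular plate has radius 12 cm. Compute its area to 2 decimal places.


Shape: circle
Radius r = 12 cm
Formula: A = pi * r^2
r^2 = 12^2 = 144
A = pi * 144
A = 452.39
452.39 cm^2


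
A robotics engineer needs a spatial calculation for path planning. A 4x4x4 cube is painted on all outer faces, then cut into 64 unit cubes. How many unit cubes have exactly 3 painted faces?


Large cube: 4 x 4 x 4, cut into unit cubes.
Cubes with 3 painted faces are at the corners. A cube always has 8 corners.
Count = 8
8 unit cubes


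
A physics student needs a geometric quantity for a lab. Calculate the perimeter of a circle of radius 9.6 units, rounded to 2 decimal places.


Shape: circle
Radius r = 9.6 units
Formula: C = 2 * pi * r
C = 2 * pi * 9.6
C = 19.2 * pi
C = 60.32
60.32 units


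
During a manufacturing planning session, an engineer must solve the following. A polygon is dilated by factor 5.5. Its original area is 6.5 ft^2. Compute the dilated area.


Linear scale factor k = 5.5
Original area = 6.5 ft^2
Rule: under a linear scaling by k, areas scale by k^2.
k^2 = 5.5^2 = 30.25
New area = 6.5 * 30.25
New area = 196.625
196.625 ft^2


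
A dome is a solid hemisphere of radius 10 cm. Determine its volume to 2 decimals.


Shape: hemisphere (half of a sphere)
Radius r = 10 cm
Formula: V = (1/2) * (4/3) * pi * r^3 = (2/3) * pi * r^3
r^3 = 1000
(2/3) * 1000 = 666.666667
V = 666.666667 * pi
V = 2094.4
2094.4 cm^3


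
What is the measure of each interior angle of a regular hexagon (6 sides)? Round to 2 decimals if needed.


Shape: regular hexagon (6 sides)
Formula: interior angle = (n - 2) * 180 / n
(n - 2) = 4
(n - 2) * 180 = 720
angle = 720 / 6
angle = 120
120 degrees


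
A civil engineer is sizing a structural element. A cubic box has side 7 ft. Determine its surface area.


Shape: cube
Side s = 7 ft
A cube has 6 square faces.
Formula: SA = 6 * s^2
s^2 = 49
SA = 6 * 49
SA = 294
294 ft^2


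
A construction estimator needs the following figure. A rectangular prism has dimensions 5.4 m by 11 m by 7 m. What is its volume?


Shape: rectangular prism
l = 5.4 m, w = 11 m, h = 7 m
Formula: V = l * w * h
V = 5.4 * 11 * 7
V = 59.4 * 7
V = 415.8
415.8 m^3


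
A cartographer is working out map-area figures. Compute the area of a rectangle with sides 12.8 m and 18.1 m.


Shape: rectangle
Length l = 12.8 m, Width w = 18.1 m
Formula: A = l * w
A = 12.8 * 18.1
A = 231.68
231.68 m^2


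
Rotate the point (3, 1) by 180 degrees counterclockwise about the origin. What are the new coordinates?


Transformation: rotation about the origin
Original point: (3, 1)
Rule for 180 deg: (x, y) -> (-x, -y)
Apply: (3, 1) -> (-3, -1)
(-3, -1)


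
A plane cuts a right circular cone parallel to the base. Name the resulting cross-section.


Solid: right circular cone
Cutting plane: parallel to the base
Visualize the intersection of the plane with the solid's surface.
The boundary of the cut region is a circle.
circle


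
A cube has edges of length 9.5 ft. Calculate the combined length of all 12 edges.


Shape: cube
Side s = 9.5 ft
A cube has 12 edges, all equal.
Formula: total edge length = 12 * s
Total = 12 * 9.5
Total = 114
114 ft


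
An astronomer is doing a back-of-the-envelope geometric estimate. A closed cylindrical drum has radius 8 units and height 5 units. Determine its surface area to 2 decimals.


Shape: closed cylinder
Radius r = 8 units, Height h = 5 units
Formula: SA = 2*pi*r^2 + 2*pi*r*h = 2*pi*r*(r + h)
r + h = 13
2 * r * (r + h) = 2 * 8 * 13 = 208
SA = 208 * pi
SA = 653.45
653.45 units^2


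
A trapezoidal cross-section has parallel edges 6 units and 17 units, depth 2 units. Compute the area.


Shape: trapezoid
Parallel sides a = 6 units, b = 17 units; Height h = 2 units
Formula: A = (a + b) * h / 2
a + b = 6 + 17 = 23
A = 23 * 2 / 2
A = 46 / 2
A = 23
23 units^2


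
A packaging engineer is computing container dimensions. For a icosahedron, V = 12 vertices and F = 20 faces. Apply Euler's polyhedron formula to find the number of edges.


Polyhedron: icosahedron
Euler's formula for convex polyhedra: V - E + F = 2
Given: V = 12 vertices and F = 20 faces
Solve for E:
E = V + F - 2 = 12 + 20 - 2 = 30
30 edges


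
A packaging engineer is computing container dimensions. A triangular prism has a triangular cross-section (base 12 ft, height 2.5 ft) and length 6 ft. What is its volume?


Shape: triangular prism
Triangle base = 12 ft, triangle height = 2.5 ft, prism length L = 6 ft
Formula: V = (1/2 * b * h_tri) * L
Cross-section area = 0.5 * 12 * 2.5 = 15
V = 15 * 6
V = 90
90 ft^3


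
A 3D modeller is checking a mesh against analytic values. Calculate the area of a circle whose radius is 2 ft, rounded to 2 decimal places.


Shape: circle
Radius r = 2 ft
Formula: A = pi * r^2
r^2 = 2^2 = 4
A = pi * 4
A = 12.57
12.57 ft^2


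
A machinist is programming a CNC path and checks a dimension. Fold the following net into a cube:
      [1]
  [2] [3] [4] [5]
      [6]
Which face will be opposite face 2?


Net: cross layout. Take square 3 as the base (bottom).
Fold the four squares in the horizontal row up around 3: 2 -> left, 4 -> right, 5 wraps to the top.
Fold 1 and 6 up from 3: 1 -> back, 6 -> front.
Opposite pairs are therefore: (1, 6), (2, 4), (3, 5).
Face 2 is opposite face 4.
face 4


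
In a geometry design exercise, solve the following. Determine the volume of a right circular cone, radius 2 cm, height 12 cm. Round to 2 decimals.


Shape: cone
Radius r = 2 cm, Height h = 12 cm
Formula: V = (1/3) * pi * r^2 * h
r^2 = 4
pi * r^2 * h = pi * 4 * 12 = 48 * pi
V = 48 * pi / 3
V = 50.27
50.27 cm^3


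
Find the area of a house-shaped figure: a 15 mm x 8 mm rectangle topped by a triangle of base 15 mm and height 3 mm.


Composite shape: rectangle + triangle
Rectangle area = 15 * 8 = 120
Triangle area = 0.5 * 15 * 3 = 22.5
Total = 120 + 22.5
Total = 142.5
142.5 mm^2


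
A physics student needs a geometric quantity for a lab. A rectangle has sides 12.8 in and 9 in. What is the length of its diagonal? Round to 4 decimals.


Shape: rectangle (diagonal via Pythagoras)
Sides: 12.8 in and 9 in
Formula: d = sqrt(l^2 + w^2)
l^2 = 163.84, w^2 = 81
l^2 + w^2 = 244.84
d = sqrt(244.84)
d = 15.6474
15.6474 in


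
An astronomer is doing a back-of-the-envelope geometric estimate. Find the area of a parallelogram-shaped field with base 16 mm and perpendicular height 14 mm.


Shape: parallelogram
Base b = 16 mm, Height h = 14 mm
Formula: A = b * h
A = 16 * 14
A = 224
224 mm^2


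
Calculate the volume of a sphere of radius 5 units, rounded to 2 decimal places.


Shape: sphere
Radius r = 5 units
Formula: V = (4/3) * pi * r^3
r^3 = 125
(4/3) * 125 = 166.666667
V = 166.666667 * pi
V = 523.6
523.6 units^3


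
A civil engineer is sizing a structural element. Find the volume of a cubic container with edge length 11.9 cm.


Shape: cube
Side s = 11.9 cm
Formula: V = s^3
V = 11.9 * 11.9 * 11.9
V = 141.61 * 11.9
V = 1685.159
1685.159 cm^3


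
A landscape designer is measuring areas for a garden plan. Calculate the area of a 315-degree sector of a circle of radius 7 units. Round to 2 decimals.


Shape: circular sector
Radius r = 7 units, Angle = 315 degrees
Formula: A = (angle/360) * pi * r^2
r^2 = 49
Fraction of circle = 315/360
A = (315/360) * pi * 49
A = 42.875 * pi
A = 134.7
134.7 units^2


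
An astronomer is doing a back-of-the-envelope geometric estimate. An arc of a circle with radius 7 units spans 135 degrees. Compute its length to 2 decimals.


Shape: circular arc
Radius r = 7 units, Angle = 135 degrees
Formula: L = (angle/360) * 2 * pi * r
2 * pi * r = 14 * pi
L = (135/360) * 14 * pi
L = 5.25 * pi
L = 16.49
16.49 units


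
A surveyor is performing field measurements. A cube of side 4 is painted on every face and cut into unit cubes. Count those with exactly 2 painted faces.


Large cube: 4 x 4 x 4, cut into unit cubes.
n = 4, so n - 2 = 2
Cubes with 2 painted faces lie along the edges, excluding corners.
A cube has 12 edges; each contributes (n - 2) = 2 such cubes.
Count = 12 * 2 = 24
24 unit cubes


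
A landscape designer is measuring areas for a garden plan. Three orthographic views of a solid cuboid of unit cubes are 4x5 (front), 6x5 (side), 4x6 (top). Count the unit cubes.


Orthographic views of a solid rectangular block:
Front view 4 x 5 -> length = 4, height = 5
Side view 6 x 5 -> width = 6, height = 5 (consistent)
Top view 4 x 6 -> confirms length = 4, width = 6
The block is 4 x 6 x 5.
Total unit cubes = 4 * 6 * 5 = 120
120 unit cubes


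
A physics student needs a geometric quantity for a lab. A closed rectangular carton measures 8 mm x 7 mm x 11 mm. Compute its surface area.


Shape: rectangular prism
l = 8 mm, w = 7 mm, h = 11 mm
Formula: SA = 2(lw + lh + wh)
lw = 56, lh = 88, wh = 77
lw + lh + wh = 221
SA = 2 * 221
SA = 442
442 mm^2


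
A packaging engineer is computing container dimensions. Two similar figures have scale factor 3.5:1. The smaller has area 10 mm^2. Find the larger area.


Linear scale factor k = 3.5
Original area = 10 mm^2
Rule: under a linear scaling by k, areas scale by k^2.
k^2 = 3.5^2 = 12.25
New area = 10 * 12.25
New area = 122.5
122.5 mm^2


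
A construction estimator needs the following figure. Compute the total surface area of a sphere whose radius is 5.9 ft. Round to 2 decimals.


Shape: sphere
Radius r = 5.9 ft
Formula: SA = 4 * pi * r^2
r^2 = 34.81
SA = 4 * pi * 34.81
SA = 139.24 * pi
SA = 437.44
437.44 ft^2


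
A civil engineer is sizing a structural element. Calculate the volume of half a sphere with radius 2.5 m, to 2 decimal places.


Shape: hemisphere (half of a sphere)
Radius r = 2.5 m
Formula: V = (1/2) * (4/3) * pi * r^3 = (2/3) * pi * r^3
r^3 = 15.625
(2/3) * 15.625 = 10.416667
V = 10.416667 * pi
V = 32.72
32.72 m^3


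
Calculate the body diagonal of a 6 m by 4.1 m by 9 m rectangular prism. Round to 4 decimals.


Shape: rectangular box (space diagonal)
l = 6 m, w = 4.1 m, h = 9 m
Visualize: the diagonal of the base, then a right triangle with that diagonal and the height.
Formula: d = sqrt(l^2 + w^2 + h^2)
l^2 + w^2 + h^2 = 36 + 16.81 + 81 = 133.81
d = sqrt(133.81)
d = 11.5676
11.5676 m


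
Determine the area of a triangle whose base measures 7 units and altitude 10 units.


Shape: triangle
Base b = 7 units, Height h = 10 units
Formula: A = (1/2) * b * h
A = 0.5 * 7 * 10
A = 0.5 * 70
A = 35
35 units^2


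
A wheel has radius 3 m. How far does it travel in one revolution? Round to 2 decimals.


Shape: circle
Radius r = 3 m
Formula: C = 2 * pi * r
C = 2 * pi * 3
C = 6 * pi
C = 18.85
18.85 m


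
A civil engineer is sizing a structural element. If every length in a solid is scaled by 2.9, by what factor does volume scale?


Linear scale factor k = 2.9
Rule: under a linear scaling by k, volumes scale by k^3.
k^3 = 2.9 * 2.9 * 2.9
k^3 = 8.41 * 2.9
k^3 = 24.389
Volume scales by a factor of 24.389.
24.389 (dimensionless)


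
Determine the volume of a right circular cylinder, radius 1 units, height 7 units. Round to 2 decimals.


Shape: cylinder
Radius r = 1 units, Height h = 7 units
Formula: V = pi * r^2 * h
r^2 = 1
V = pi * 1 * 7
V = 7 * pi
V = 21.99
21.99 units^3


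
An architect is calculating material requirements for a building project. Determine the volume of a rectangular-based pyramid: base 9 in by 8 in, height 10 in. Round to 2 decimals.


Shape: rectangular pyramid
Base: 9 in x 8 in, Height h = 10 in
Formula: V = (1/3) * base_area * h
base_area = 9 * 8 = 72
base_area * h = 72 * 10 = 720
V = 720 / 3
V = 240
240 in^3


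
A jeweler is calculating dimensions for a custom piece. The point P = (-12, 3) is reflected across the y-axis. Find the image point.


Transformation: reflection
Original point: (-12, 3)
Rule for reflection over the y-axis: (x, y) -> (-x, y)
Apply: (-12, 3) -> (12, 3)
(12, 3)


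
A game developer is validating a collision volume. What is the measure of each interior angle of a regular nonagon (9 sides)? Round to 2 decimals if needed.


Shape: regular nonagon (9 sides)
Formula: interior angle = (n - 2) * 180 / n
(n - 2) = 7
(n - 2) * 180 = 1260
angle = 1260 / 9
angle = 140
140 degrees


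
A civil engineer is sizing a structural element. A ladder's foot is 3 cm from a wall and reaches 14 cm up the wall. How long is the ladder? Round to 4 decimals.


Shape: right triangle
Legs a = 3 cm, b = 14 cm
Formula: c = sqrt(a^2 + b^2)
a^2 = 9, b^2 = 196
a^2 + b^2 = 205
c = sqrt(205)
c = 14.3178
14.3178 cm


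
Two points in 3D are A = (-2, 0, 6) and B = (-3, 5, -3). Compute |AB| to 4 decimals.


3D distance between two points
P1 = (-2, 0, 6), P2 = (-3, 5, -3)
Formula: d = sqrt((x2-x1)^2 + (y2-y1)^2 + (z2-z1)^2)
dx = -3 - -2 = -1
dy = 5 - 0 = 5
dz = -3 - 6 = -9
dx^2 + dy^2 + dz^2 = 1 + 25 + 81 = 107
d = sqrt(107)
d = 10.3441
10.3441 units


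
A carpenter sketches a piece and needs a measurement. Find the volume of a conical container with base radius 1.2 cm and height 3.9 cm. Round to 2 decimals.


Shape: cone
Radius r = 1.2 cm, Height h = 3.9 cm
Formula: V = (1/3) * pi * r^2 * h
r^2 = 1.44
pi * r^2 * h = pi * 1.44 * 3.9 = 5.616 * pi
V = 5.616 * pi / 3
V = 5.88
5.88 cm^3


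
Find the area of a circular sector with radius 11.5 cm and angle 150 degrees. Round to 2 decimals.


Shape: circular sector
Radius r = 11.5 cm, Angle = 150 degrees
Formula: A = (angle/360) * pi * r^2
r^2 = 132.25
Fraction of circle = 150/360
A = (150/360) * pi * 132.25
A = 55.104167 * pi
A = 173.11
173.11 cm^2


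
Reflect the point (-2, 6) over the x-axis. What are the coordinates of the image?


Transformation: reflection
Original point: (-2, 6)
Rule for reflection over the x-axis: (x, y) -> (x, -y)
Apply: (-2, 6) -> (-2, -6)
(-2, -6)


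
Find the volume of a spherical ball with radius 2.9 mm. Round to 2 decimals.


Shape: sphere
Radius r = 2.9 mm
Formula: V = (4/3) * pi * r^3
r^3 = 24.389
(4/3) * 24.389 = 32.518667
V = 32.518667 * pi
V = 102.16
102.16 mm^3


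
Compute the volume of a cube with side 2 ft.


Shape: cube
Side s = 2 ft
Formula: V = s^3
V = 2 * 2 * 2
V = 4 * 2
V = 8
8 ft^3


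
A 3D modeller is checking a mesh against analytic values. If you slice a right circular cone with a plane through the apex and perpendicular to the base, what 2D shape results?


Solid: right circular cone
Cutting plane: through the apex and perpendicular to the base
Visualize the intersection of the plane with the solid's surface.
The boundary of the cut region is a isosceles triangle.
isosceles triangle


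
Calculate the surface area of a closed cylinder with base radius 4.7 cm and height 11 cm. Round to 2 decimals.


Shape: closed cylinder
Radius r = 4.7 cm, Height h = 11 cm
Formula: SA = 2*pi*r^2 + 2*pi*r*h = 2*pi*r*(r + h)
r + h = 15.7
2 * r * (r + h) = 2 * 4.7 * 15.7 = 147.58
SA = 147.58 * pi
SA = 463.64
463.64 cm^2


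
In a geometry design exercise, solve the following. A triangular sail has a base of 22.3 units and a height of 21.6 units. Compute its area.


Shape: triangle
Base b = 22.3 units, Height h = 21.6 units
Formula: A = (1/2) * b * h
A = 0.5 * 22.3 * 21.6
A = 0.5 * 481.68
A = 240.84
240.84 units^2


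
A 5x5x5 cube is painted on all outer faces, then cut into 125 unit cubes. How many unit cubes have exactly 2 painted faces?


Large cube: 5 x 5 x 5, cut into unit cubes.
n = 5, so n - 2 = 3
Cubes with 2 painted faces lie along the edges, excluding corners.
A cube has 12 edges; each contributes (n - 2) = 3 such cubes.
Count = 12 * 3 = 36
36 unit cubes


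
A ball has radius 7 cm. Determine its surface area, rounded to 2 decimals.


Shape: sphere
Radius r = 7 cm
Formula: SA = 4 * pi * r^2
r^2 = 49
SA = 4 * pi * 49
SA = 196 * pi
SA = 615.75
615.75 cm^2


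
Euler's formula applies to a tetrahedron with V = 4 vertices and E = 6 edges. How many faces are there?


Polyhedron: tetrahedron
Euler's formula for convex polyhedra: V - E + F = 2
Given: V = 4 vertices and E = 6 edges
Solve for F:
F = 2 + E - V = 2 + 6 - 4 = 4
4 faces


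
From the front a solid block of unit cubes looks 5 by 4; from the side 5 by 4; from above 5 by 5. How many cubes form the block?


Orthographic views of a solid rectangular block:
Front view 5 x 4 -> length = 5, height = 4
Side view 5 x 4 -> width = 5, height = 4 (consistent)
Top view 5 x 5 -> confirms length = 5, width = 5
The block is 5 x 5 x 4.
Total unit cubes = 5 * 5 * 4 = 100
100 unit cubes


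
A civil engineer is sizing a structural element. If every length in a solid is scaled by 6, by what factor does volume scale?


Linear scale factor k = 6
Rule: under a linear scaling by k, volumes scale by k^3.
k^3 = 6 * 6 * 6
k^3 = 36 * 6
k^3 = 216
Volume scales by a factor of 216.
216 (dimensionless)


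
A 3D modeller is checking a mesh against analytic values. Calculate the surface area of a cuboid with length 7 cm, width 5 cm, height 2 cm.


Shape: rectangular prism
l = 7 cm, w = 5 cm, h = 2 cm
Formula: SA = 2(lw + lh + wh)
lw = 35, lh = 14, wh = 10
lw + lh + wh = 59
SA = 2 * 59
SA = 118
118 cm^2


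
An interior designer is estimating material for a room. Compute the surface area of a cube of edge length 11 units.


Shape: cube
Side s = 11 units
A cube has 6 square faces.
Formula: SA = 6 * s^2
s^2 = 121
SA = 6 * 121
SA = 726
726 units^2


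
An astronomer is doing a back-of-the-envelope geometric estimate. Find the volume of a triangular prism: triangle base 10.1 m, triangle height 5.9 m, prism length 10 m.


Shape: triangular prism
Triangle base = 10.1 m, triangle height = 5.9 m, prism length L = 10 m
Formula: V = (1/2 * b * h_tri) * L
Cross-section area = 0.5 * 10.1 * 5.9 = 29.795
V = 29.795 * 10
V = 297.95
297.95 m^3
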